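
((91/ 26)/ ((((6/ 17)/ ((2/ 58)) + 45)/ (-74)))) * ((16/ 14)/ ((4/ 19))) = -23902/ 939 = -25.45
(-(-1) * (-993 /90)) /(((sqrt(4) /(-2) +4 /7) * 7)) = 331 /90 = 3.68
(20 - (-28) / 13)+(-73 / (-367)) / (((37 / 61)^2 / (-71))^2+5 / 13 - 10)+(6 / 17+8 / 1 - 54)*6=-178144026218343681857 / 707625012601567424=-251.75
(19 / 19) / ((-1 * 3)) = -1 / 3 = -0.33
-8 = -8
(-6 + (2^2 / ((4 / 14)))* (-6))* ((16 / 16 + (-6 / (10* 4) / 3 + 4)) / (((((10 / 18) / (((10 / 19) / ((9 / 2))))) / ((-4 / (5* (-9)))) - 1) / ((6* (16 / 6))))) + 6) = -567108 / 839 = -675.93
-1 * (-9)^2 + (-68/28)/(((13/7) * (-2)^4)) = -16865/208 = -81.08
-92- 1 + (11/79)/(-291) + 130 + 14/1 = 1172428/22989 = 51.00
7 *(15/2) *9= 945/2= 472.50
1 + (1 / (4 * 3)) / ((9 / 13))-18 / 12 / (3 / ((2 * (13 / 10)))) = -97 / 540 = -0.18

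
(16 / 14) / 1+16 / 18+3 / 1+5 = 632 / 63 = 10.03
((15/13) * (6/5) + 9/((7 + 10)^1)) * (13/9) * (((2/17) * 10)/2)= 470/289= 1.63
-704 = -704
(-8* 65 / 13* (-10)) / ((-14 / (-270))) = 54000 / 7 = 7714.29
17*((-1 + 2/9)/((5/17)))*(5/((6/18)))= -2023/3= -674.33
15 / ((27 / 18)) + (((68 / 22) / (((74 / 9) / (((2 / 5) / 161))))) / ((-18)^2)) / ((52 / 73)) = 3066664841 / 306666360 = 10.00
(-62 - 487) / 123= -183 / 41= -4.46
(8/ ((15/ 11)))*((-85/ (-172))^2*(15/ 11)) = 7225/ 3698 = 1.95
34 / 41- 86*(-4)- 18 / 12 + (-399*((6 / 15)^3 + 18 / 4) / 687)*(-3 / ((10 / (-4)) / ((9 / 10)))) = 9989500027 / 29340625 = 340.47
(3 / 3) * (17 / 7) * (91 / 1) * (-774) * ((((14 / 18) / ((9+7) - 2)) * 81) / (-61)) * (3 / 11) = 2309229 / 671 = 3441.47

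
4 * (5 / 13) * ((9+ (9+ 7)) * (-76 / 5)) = -7600 / 13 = -584.62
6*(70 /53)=420 /53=7.92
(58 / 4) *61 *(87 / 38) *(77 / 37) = 4214.27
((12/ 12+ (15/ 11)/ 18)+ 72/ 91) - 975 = -973.13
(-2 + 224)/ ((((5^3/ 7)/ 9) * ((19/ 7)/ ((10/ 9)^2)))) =14504/ 285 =50.89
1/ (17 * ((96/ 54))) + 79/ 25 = 21713/ 6800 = 3.19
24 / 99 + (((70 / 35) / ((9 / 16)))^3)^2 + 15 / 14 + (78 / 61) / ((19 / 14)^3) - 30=68220115077397543 / 34242574975686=1992.26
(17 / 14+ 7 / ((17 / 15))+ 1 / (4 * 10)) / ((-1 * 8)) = -35299 / 38080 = -0.93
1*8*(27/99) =24/11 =2.18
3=3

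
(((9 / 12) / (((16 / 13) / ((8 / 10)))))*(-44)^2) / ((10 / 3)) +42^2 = 2047.14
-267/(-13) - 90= -903/13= -69.46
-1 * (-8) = 8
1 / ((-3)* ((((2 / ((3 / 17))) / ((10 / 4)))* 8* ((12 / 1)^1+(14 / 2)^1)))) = -5 / 10336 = -0.00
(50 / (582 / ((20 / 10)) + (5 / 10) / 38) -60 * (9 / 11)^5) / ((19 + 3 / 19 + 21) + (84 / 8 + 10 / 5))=-2954393986840 / 7127491898967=-0.41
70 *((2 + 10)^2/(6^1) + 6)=2100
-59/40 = -1.48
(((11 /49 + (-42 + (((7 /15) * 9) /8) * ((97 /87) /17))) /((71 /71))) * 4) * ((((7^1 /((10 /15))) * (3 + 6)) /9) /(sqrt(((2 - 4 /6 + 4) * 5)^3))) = -363002121 * sqrt(15) /110432000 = -12.73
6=6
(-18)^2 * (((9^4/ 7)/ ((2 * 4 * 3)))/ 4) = 177147/ 56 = 3163.34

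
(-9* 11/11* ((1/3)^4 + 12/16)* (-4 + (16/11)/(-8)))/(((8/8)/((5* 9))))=28405/22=1291.14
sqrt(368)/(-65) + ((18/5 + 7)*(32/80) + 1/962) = 101997/24050 - 4*sqrt(23)/65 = 3.95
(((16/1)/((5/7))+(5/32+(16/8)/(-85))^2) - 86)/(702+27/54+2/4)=-470407919/5201075200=-0.09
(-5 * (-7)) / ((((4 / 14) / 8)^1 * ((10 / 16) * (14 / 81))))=9072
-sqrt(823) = -28.69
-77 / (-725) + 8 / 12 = 1681 / 2175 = 0.77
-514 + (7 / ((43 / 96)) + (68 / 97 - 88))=-2442834 / 4171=-585.67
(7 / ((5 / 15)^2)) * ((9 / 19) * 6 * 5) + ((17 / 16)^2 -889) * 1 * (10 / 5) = -2141325 / 2432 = -880.48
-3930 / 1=-3930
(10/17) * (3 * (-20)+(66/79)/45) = -142156/4029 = -35.28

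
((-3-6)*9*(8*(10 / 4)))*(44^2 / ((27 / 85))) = -9873600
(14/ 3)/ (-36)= -7/ 54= -0.13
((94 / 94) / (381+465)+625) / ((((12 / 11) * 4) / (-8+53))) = 6445.32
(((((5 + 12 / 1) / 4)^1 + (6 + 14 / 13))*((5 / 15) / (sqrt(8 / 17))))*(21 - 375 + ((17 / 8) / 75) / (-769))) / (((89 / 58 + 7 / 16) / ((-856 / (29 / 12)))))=41175602360764*sqrt(34) / 686044125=349967.22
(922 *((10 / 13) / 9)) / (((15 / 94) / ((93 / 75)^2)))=759.32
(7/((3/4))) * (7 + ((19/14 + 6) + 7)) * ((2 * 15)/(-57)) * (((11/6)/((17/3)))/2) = -16445/969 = -16.97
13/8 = 1.62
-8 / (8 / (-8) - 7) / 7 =1 / 7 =0.14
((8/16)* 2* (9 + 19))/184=7/46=0.15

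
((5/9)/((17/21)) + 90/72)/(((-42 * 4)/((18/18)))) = -395/34272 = -0.01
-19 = -19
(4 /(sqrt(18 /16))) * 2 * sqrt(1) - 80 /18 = -40 /9 + 16 * sqrt(2) /3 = 3.10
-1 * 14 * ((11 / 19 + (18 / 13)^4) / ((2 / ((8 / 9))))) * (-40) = 5171521600 / 4883931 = 1058.89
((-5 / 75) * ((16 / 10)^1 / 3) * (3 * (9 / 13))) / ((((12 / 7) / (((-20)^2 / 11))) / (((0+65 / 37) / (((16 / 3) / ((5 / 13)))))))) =-0.20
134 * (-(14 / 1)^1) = -1876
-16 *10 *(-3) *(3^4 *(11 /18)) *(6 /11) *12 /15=10368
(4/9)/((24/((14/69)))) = 7/1863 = 0.00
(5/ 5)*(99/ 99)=1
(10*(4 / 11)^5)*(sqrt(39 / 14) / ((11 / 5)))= 25600*sqrt(546) / 12400927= 0.05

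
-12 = -12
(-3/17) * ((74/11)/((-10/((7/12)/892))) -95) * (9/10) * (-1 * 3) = -1510073793/33360800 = -45.26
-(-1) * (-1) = -1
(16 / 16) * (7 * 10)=70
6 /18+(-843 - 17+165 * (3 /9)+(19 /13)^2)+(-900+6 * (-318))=-1830539 /507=-3610.53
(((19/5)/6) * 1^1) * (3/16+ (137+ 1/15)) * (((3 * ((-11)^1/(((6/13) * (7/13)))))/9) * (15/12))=-1163509061/725760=-1603.16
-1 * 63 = -63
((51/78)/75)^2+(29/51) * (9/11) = 0.47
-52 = -52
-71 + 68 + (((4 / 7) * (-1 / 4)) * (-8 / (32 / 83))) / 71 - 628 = -1254345 / 1988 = -630.96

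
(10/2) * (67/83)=335/83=4.04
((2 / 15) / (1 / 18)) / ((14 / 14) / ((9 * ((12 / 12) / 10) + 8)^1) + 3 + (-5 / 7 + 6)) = 623 / 2180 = 0.29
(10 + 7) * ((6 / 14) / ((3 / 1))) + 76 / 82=963 / 287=3.36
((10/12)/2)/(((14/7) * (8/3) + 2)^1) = 5/88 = 0.06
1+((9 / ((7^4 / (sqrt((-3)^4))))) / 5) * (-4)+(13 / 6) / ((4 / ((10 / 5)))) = 296237 / 144060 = 2.06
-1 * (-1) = 1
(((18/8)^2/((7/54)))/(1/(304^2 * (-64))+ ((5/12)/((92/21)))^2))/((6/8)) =380153585664/66037699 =5756.61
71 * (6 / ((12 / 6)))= 213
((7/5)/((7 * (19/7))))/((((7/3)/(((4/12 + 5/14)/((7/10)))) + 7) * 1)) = 0.01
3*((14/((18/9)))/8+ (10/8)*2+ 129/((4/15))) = 11691/8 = 1461.38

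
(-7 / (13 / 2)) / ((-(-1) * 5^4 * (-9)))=14 / 73125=0.00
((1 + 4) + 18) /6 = 23 /6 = 3.83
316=316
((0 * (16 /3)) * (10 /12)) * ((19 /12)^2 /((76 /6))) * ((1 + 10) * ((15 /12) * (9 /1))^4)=0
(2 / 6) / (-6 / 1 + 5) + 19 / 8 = 49 / 24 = 2.04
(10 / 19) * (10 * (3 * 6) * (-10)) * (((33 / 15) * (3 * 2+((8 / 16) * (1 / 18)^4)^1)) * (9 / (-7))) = 49488725 / 3078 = 16078.21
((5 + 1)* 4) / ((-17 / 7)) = -168 / 17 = -9.88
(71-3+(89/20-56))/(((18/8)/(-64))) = -21056/45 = -467.91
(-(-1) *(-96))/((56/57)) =-684/7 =-97.71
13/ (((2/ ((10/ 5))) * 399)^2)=13/ 159201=0.00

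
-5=-5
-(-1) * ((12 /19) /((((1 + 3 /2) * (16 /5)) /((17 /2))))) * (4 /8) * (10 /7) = 255 /532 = 0.48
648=648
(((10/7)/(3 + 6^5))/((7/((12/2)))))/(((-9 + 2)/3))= -60/889399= -0.00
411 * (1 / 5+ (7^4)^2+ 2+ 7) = 11846684961 / 5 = 2369336992.20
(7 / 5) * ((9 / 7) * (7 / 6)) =21 / 10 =2.10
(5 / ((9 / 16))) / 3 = 80 / 27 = 2.96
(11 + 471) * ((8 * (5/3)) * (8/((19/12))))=616960/19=32471.58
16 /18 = 8 /9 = 0.89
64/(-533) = -64/533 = -0.12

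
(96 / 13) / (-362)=-48 / 2353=-0.02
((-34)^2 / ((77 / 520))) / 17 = 35360 / 77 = 459.22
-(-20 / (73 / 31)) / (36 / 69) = 3565 / 219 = 16.28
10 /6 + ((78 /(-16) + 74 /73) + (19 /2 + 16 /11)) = 168821 /19272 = 8.76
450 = 450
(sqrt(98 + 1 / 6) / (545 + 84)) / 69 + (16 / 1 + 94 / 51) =sqrt(3534) / 260406 + 910 / 51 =17.84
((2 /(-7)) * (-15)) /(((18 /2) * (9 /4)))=40 /189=0.21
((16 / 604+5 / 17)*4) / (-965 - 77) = -1646 / 1337407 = -0.00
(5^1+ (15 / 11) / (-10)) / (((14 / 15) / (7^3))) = 78645 / 44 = 1787.39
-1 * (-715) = 715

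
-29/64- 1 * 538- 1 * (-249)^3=988013475/64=15437710.55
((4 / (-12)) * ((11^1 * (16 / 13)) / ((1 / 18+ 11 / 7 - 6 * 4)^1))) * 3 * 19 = 421344 / 36647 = 11.50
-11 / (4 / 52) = -143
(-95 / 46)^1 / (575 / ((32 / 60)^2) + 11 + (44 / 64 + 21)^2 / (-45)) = -547200 / 535757653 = -0.00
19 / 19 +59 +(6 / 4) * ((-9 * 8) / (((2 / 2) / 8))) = -804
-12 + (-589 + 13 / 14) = -8401 / 14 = -600.07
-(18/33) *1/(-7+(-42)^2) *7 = -6/2761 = -0.00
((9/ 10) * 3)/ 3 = 9/ 10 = 0.90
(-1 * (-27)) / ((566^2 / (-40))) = -270 / 80089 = -0.00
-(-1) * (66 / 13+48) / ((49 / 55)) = 59.58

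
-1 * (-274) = 274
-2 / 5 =-0.40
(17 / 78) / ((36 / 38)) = 323 / 1404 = 0.23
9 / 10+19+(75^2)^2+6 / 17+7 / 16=31640645.69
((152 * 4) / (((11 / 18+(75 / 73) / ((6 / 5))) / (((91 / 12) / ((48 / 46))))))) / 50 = 2902991 / 48200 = 60.23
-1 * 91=-91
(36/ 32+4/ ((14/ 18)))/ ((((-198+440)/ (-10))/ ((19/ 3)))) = -11115/ 6776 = -1.64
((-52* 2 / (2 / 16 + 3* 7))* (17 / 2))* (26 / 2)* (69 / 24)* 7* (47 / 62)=-257278 / 31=-8299.29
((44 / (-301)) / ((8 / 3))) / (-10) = 33 / 6020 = 0.01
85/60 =17/12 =1.42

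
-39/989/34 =-39/33626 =-0.00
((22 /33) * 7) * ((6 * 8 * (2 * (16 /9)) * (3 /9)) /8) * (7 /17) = 6272 /459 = 13.66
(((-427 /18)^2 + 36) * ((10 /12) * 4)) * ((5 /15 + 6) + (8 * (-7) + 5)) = -64987655 /729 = -89146.30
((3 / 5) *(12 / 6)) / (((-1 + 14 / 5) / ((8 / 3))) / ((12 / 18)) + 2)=96 / 241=0.40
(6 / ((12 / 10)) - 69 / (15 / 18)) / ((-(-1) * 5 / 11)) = -4279 / 25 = -171.16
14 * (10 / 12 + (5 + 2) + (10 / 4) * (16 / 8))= 539 / 3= 179.67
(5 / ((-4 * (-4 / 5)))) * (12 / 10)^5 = 486 / 125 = 3.89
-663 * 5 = -3315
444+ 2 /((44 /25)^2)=430417 /968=444.65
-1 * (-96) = 96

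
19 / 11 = 1.73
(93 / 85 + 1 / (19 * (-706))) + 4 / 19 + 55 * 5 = 315039707 / 1140190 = 276.30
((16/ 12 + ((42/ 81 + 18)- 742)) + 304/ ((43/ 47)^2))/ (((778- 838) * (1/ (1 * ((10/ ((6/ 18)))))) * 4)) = 8960165/ 199692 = 44.87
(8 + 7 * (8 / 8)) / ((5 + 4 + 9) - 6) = 5 / 4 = 1.25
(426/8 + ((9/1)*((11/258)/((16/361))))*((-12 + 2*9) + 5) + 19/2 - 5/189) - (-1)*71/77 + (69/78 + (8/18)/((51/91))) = 4833679661/30105504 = 160.56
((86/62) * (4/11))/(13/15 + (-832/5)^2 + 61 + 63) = 12900/711338617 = 0.00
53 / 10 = 5.30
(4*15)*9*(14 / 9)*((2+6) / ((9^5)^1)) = 2240 / 19683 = 0.11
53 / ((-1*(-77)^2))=-53 / 5929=-0.01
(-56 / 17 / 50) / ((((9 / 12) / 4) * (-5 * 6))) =224 / 19125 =0.01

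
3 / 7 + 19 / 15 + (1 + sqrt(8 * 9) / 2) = 283 / 105 + 3 * sqrt(2) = 6.94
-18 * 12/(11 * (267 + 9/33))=-0.07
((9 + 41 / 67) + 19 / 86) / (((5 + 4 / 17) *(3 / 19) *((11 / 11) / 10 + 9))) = 91501055 / 69999657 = 1.31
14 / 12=7 / 6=1.17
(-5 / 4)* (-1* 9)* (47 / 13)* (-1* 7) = -14805 / 52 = -284.71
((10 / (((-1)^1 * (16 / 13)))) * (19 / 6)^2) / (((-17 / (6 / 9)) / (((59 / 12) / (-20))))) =-276887 / 352512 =-0.79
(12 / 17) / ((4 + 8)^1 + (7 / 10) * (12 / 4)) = 40 / 799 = 0.05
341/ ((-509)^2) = 341/ 259081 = 0.00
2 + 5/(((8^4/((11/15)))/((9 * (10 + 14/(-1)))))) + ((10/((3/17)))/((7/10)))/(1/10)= 17450315/21504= 811.49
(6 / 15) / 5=2 / 25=0.08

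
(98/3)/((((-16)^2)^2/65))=3185/98304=0.03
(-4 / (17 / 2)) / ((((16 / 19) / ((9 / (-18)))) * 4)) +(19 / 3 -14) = -6199 / 816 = -7.60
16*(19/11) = 304/11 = 27.64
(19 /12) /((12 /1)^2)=19 /1728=0.01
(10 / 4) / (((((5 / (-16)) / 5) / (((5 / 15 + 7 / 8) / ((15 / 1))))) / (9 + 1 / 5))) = -1334 / 45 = -29.64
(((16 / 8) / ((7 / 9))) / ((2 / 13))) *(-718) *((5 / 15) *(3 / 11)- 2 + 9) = -6552468 / 77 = -85096.99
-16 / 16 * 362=-362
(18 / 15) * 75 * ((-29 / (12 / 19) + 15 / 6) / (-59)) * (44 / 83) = 171930 / 4897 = 35.11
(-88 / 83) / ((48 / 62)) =-1.37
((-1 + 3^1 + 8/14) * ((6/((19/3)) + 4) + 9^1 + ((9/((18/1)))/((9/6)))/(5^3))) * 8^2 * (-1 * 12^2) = -5496090624/16625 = -330591.92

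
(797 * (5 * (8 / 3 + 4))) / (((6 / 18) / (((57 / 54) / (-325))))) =-258.85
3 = 3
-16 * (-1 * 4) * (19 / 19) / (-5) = -64 / 5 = -12.80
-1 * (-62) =62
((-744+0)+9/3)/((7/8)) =-5928/7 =-846.86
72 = 72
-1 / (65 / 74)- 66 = -4364 / 65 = -67.14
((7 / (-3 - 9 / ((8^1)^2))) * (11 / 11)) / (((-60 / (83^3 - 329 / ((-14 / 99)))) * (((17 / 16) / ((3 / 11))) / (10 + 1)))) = 1028811392 / 17085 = 60217.23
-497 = -497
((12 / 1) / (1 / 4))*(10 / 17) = 480 / 17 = 28.24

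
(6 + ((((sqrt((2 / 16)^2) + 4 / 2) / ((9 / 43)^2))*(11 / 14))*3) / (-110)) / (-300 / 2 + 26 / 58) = -4350203 / 131150880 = -0.03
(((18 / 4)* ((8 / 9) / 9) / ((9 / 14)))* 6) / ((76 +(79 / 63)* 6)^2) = 1372 / 2307387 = 0.00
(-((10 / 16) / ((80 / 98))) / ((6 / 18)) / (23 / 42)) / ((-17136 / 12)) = 0.00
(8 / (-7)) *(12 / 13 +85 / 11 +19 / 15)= -170176 / 15015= -11.33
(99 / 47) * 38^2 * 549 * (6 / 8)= 58862133 / 47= 1252385.81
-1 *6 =-6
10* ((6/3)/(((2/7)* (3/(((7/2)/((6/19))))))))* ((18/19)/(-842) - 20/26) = -19626215/98514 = -199.22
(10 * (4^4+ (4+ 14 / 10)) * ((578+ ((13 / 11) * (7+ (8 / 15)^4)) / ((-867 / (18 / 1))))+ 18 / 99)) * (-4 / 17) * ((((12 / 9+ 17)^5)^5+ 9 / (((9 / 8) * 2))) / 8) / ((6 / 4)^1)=-2617224880042973504594316275742076873780607387975690994532 / 2318119677456482480625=-1129029232396956802973384000000000000.00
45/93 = 15/31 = 0.48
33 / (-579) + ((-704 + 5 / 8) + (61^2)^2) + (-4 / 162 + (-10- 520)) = 1731461997797 / 125064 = 13844607.54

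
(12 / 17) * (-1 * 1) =-12 / 17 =-0.71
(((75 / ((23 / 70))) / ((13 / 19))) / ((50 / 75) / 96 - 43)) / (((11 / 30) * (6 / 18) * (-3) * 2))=215460000 / 20362199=10.58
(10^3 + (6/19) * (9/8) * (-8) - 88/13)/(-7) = -244626/1729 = -141.48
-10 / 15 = -2 / 3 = -0.67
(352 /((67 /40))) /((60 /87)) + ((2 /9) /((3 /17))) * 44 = 651464 /1809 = 360.12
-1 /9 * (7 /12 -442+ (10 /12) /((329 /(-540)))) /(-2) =-1748113 /71064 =-24.60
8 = 8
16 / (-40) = -0.40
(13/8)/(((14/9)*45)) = 0.02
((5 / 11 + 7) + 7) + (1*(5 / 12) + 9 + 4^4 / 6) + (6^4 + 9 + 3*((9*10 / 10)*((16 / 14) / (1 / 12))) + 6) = 1614989 / 924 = 1747.82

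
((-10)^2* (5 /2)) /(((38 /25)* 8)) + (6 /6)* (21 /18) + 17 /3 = 12491 /456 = 27.39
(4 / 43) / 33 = 4 / 1419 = 0.00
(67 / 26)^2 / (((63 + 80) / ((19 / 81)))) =85291 / 7830108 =0.01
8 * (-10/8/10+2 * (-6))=-97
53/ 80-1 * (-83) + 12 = 7653/ 80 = 95.66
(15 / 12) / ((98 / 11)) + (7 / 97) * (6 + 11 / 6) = 80489 / 114072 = 0.71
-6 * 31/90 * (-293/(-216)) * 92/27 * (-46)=4804907/10935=439.41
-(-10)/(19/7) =70/19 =3.68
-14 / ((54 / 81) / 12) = -252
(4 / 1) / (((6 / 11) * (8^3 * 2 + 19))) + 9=28183 / 3129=9.01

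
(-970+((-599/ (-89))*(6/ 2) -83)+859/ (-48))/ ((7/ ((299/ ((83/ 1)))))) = -1342094689/ 2482032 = -540.72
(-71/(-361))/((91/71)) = 0.15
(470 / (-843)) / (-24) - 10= -100925 / 10116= -9.98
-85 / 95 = -17 / 19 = -0.89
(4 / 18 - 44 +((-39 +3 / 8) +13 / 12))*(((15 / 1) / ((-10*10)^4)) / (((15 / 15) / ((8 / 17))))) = -1171 / 204000000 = -0.00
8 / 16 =1 / 2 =0.50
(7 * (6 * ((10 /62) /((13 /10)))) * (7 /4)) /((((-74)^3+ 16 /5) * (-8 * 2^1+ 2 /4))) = 6125 /4218686212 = 0.00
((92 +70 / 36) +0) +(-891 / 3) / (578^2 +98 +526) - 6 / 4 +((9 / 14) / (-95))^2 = 2798827159607 / 30276050175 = 92.44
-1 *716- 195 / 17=-12367 / 17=-727.47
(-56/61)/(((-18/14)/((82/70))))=2296/2745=0.84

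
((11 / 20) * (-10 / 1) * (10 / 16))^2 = 3025 / 256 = 11.82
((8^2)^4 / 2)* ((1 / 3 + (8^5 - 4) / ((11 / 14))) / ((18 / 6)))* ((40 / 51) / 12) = 6790326517760 / 891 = 7621017416.12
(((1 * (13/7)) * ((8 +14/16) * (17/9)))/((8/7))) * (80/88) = 78455/3168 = 24.76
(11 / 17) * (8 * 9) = 792 / 17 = 46.59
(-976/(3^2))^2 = 952576/81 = 11760.20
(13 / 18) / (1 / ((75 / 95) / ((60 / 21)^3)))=4459 / 182400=0.02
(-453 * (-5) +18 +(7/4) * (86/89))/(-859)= -406675/152902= -2.66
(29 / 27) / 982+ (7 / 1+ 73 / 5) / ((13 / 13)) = 2863657 / 132570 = 21.60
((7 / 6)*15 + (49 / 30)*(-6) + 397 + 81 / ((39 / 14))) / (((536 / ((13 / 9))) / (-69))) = -432331 / 5360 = -80.66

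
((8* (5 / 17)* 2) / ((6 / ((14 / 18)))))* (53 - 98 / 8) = 11410 / 459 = 24.86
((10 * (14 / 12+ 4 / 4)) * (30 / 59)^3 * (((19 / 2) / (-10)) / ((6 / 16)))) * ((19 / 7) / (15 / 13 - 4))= 366054000 / 53193161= 6.88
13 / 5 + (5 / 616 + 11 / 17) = 170441 / 52360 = 3.26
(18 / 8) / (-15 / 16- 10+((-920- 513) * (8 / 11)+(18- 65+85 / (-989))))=-391644 / 191506129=-0.00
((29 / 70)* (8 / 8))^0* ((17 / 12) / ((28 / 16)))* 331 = 5627 / 21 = 267.95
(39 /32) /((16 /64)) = 39 /8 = 4.88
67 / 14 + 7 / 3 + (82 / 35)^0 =341 / 42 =8.12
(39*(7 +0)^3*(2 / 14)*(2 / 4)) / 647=1911 / 1294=1.48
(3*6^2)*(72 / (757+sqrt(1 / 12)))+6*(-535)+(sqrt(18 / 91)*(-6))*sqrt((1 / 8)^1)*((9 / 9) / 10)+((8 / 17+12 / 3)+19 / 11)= -4106629760749 / 1285921769-9*sqrt(91) / 910-15552*sqrt(3) / 6876587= -3193.63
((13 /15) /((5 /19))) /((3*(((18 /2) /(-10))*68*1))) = -247 /13770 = -0.02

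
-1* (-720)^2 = -518400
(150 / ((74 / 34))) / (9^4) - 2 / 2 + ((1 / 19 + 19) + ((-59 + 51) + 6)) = 16.06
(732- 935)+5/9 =-1822/9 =-202.44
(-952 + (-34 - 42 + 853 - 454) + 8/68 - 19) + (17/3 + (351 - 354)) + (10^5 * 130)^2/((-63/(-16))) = 45967999999308974/1071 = 42920634919989.70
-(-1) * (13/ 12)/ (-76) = -13/ 912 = -0.01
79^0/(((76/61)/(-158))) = -4819/38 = -126.82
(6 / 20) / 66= 1 / 220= 0.00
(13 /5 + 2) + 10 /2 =48 /5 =9.60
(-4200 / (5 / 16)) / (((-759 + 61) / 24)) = 462.12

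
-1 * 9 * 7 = -63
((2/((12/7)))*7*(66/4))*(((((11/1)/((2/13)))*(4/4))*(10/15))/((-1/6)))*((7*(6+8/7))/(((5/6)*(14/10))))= -1651650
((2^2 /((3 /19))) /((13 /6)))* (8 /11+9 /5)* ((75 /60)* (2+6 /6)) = 15846 /143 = 110.81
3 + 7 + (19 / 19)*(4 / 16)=41 / 4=10.25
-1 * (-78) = 78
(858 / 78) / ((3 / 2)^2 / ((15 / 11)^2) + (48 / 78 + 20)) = 14300 / 28373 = 0.50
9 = 9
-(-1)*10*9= 90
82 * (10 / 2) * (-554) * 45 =-10221300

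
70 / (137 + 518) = 14 / 131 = 0.11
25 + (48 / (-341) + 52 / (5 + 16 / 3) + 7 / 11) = 10410 / 341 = 30.53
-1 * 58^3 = -195112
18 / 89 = 0.20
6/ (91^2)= 6/ 8281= 0.00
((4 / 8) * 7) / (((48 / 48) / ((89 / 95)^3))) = 4934783 / 1714750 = 2.88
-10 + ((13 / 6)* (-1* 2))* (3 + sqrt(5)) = -23 - 13* sqrt(5) / 3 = -32.69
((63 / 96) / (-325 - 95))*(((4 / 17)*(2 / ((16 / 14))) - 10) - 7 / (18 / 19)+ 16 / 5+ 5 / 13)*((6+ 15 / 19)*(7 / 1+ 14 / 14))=11454211 / 10077600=1.14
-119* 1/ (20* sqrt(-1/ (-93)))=-119* sqrt(93)/ 20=-57.38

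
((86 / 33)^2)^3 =404567235136 / 1291467969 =313.26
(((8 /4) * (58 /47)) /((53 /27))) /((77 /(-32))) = -100224 /191807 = -0.52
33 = 33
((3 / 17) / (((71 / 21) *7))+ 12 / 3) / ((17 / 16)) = 77392 / 20519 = 3.77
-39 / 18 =-13 / 6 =-2.17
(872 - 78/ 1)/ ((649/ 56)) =44464/ 649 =68.51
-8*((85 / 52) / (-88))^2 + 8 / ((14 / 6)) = 62768753 / 18322304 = 3.43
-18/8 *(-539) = 1212.75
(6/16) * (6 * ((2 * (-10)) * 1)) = -45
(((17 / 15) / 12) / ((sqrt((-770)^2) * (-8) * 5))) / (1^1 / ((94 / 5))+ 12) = -799 / 3140676000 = -0.00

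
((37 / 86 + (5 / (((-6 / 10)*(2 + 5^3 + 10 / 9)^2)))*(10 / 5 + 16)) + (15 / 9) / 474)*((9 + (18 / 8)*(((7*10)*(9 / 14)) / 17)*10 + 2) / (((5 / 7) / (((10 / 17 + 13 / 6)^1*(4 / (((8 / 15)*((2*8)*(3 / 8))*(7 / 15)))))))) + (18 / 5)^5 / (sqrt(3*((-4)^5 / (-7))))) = 37742875957413*sqrt(21) / 14112507415625 + 58169158201955405 / 187937954754768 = 321.77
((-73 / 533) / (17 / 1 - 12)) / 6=-73 / 15990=-0.00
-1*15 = -15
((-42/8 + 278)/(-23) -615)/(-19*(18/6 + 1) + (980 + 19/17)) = -980407/1415604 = -0.69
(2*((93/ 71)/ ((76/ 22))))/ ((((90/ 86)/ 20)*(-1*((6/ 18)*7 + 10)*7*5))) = -58652/ 1746955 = -0.03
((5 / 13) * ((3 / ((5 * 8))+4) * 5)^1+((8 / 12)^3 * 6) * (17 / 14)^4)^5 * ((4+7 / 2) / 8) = 62884540541013436794854723052612317995 / 305730503762685885490915242934272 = 205686.18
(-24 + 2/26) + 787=9920/13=763.08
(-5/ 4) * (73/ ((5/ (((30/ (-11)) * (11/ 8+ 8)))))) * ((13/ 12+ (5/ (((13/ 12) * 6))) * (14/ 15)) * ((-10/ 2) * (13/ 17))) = -38461875/ 11968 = -3213.73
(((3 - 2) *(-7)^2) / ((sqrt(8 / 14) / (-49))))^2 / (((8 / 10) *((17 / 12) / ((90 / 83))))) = 27238684725 / 2822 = 9652262.48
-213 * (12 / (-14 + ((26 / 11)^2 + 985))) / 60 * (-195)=335049 / 39389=8.51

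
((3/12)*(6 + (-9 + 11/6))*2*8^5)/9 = -57344/27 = -2123.85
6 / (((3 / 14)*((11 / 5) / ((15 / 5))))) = 420 / 11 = 38.18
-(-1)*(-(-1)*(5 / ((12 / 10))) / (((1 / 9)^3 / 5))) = 30375 / 2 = 15187.50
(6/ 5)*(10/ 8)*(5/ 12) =5/ 8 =0.62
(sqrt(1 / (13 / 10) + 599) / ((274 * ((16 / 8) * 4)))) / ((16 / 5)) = 5 * sqrt(101361) / 455936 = 0.00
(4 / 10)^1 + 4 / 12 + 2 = 41 / 15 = 2.73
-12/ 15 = -4/ 5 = -0.80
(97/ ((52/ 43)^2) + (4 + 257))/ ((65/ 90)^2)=71692857/ 114244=627.54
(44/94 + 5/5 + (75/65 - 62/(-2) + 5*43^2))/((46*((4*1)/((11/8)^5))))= 456518224569/1841954816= 247.84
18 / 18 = 1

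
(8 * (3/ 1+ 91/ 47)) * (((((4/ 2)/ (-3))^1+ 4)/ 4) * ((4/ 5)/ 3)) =3712/ 423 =8.78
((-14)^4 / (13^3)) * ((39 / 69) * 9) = 345744 / 3887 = 88.95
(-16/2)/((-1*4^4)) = 1/32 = 0.03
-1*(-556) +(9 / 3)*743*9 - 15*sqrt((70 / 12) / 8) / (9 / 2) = 20617 - 5*sqrt(105) / 18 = 20614.15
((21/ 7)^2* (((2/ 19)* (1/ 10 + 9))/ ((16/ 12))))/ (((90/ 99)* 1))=27027/ 3800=7.11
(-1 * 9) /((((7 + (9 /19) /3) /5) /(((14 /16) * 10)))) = -29925 /544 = -55.01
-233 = -233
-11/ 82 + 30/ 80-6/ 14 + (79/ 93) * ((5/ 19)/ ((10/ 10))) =145343/ 4057032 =0.04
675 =675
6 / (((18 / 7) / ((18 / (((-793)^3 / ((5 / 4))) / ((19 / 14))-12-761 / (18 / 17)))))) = -0.00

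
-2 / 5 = -0.40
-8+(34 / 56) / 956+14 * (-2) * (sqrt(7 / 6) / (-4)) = -214127 / 26768+7 * sqrt(42) / 6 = -0.44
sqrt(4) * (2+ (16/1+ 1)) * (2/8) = 19/2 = 9.50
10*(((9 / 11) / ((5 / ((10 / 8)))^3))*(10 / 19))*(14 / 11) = 1575 / 18392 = 0.09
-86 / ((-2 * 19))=43 / 19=2.26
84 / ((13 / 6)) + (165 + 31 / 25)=66628 / 325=205.01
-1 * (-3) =3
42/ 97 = 0.43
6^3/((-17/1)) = -216/17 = -12.71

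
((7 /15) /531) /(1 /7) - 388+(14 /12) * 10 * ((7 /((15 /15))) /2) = -347.16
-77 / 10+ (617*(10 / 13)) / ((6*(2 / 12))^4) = 60699 / 130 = 466.92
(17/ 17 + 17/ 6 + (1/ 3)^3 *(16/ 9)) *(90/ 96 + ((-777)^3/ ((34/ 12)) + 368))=-85338014846215/ 132192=-645561114.49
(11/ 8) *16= 22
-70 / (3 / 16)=-1120 / 3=-373.33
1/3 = 0.33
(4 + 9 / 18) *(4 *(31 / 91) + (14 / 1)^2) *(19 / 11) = 1535580 / 1001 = 1534.05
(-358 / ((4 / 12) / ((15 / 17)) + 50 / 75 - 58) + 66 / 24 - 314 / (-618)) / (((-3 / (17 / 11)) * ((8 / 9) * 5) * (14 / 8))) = -73423391 / 116155160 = -0.63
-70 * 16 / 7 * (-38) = 6080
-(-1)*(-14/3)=-14/3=-4.67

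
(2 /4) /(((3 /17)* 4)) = 17 /24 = 0.71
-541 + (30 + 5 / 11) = -5616 / 11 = -510.55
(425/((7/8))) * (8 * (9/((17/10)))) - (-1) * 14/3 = 432098/21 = 20576.10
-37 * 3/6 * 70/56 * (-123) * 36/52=204795/104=1969.18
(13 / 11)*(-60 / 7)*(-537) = 418860 / 77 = 5439.74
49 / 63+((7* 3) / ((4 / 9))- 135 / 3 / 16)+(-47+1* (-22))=-3425 / 144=-23.78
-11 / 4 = -2.75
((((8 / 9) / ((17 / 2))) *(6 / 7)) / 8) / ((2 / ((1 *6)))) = 4 / 119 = 0.03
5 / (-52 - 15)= -5 / 67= -0.07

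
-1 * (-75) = 75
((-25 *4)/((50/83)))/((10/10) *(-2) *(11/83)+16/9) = -62001/565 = -109.74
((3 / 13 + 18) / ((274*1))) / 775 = 237 / 2760550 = 0.00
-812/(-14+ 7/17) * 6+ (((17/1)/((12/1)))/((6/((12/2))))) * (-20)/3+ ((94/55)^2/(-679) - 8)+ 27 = 6804552926/18485775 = 368.10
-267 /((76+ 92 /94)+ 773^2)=-12549 /28087481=-0.00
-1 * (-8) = 8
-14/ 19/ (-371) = 2/ 1007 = 0.00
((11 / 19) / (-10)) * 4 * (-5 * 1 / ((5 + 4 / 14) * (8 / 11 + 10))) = 847 / 41477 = 0.02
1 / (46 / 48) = 24 / 23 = 1.04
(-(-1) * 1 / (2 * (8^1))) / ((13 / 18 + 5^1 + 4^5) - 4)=9 / 147704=0.00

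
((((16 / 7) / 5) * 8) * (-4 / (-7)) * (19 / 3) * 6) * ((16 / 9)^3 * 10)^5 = 448624815872616295301120000 / 10088665472637801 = 44468202170.98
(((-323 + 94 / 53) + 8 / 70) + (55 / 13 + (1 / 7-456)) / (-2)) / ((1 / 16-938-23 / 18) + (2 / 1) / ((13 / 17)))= 330931296 / 3252399325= 0.10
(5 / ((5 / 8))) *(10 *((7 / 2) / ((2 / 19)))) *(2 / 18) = 2660 / 9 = 295.56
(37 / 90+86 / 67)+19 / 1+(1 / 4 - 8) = 156113 / 12060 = 12.94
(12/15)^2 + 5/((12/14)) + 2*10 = 3971/150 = 26.47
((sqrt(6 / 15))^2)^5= 32 / 3125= 0.01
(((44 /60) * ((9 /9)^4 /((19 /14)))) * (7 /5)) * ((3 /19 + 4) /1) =3.15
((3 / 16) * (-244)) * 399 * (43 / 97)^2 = -3587.22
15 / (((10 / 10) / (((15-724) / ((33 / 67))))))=-237515 / 11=-21592.27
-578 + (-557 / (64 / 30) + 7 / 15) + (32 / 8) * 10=-798.63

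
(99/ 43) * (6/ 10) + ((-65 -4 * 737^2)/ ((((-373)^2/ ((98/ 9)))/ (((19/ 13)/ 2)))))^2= 97757498572300786952/ 6329989668786615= 15443.55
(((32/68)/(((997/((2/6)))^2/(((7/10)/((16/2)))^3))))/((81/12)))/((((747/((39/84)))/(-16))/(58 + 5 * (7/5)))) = -8281/2453895704570400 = -0.00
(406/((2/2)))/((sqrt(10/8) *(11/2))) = 1624 *sqrt(5)/55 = 66.02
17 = 17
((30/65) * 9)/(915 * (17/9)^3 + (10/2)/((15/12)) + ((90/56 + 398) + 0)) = 367416/581141119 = 0.00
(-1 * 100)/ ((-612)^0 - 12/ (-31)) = -3100/ 43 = -72.09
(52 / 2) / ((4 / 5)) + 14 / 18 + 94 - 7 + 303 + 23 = 8033 / 18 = 446.28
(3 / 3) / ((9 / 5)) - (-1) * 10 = 95 / 9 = 10.56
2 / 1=2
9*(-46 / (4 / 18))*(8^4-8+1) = -7617807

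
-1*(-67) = 67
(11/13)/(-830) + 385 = 4154139/10790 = 385.00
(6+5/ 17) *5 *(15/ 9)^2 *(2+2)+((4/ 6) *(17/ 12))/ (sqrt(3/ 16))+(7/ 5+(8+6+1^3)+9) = 34 *sqrt(3)/ 27+286931/ 765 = 377.25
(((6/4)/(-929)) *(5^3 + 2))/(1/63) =-24003/1858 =-12.92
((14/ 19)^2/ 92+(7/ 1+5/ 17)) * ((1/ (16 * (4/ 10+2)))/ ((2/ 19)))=1.81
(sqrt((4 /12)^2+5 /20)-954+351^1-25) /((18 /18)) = -628+sqrt(13) /6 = -627.40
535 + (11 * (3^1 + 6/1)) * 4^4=25879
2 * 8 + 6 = 22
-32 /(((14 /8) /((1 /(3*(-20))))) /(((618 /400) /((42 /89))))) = 18334 /18375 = 1.00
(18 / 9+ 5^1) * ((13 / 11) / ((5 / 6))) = 546 / 55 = 9.93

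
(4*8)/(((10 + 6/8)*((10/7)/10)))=20.84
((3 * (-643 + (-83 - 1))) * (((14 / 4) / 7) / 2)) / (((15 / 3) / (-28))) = 15267 / 5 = 3053.40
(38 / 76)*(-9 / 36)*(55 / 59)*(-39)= 2145 / 472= 4.54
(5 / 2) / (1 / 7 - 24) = -35 / 334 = -0.10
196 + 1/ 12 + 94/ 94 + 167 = 4369/ 12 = 364.08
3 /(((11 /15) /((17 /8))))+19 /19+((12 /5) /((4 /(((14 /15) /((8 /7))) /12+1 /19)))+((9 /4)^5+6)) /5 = 1800998579 /80256000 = 22.44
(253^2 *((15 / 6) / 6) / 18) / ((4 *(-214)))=-320045 / 184896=-1.73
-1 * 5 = -5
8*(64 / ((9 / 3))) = 512 / 3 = 170.67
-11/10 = -1.10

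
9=9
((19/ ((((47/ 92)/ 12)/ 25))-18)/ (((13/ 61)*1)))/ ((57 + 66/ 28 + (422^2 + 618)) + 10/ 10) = 447115116/ 1529133203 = 0.29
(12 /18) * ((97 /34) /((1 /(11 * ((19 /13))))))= 20273 /663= 30.58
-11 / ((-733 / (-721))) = -7931 / 733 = -10.82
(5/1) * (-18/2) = -45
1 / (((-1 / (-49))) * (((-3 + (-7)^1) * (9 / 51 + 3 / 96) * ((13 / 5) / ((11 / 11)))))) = -9.07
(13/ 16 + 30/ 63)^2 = 1.66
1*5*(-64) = -320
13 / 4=3.25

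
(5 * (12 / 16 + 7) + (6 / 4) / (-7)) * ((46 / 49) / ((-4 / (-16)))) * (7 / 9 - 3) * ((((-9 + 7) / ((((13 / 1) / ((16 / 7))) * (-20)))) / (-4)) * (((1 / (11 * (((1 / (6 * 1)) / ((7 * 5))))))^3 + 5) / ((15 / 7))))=4592.93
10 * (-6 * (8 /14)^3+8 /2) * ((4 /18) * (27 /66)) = 9880 /3773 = 2.62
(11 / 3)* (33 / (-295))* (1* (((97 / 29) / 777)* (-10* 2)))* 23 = 1079804 / 1329447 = 0.81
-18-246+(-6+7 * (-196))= -1642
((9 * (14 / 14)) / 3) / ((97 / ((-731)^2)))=1603083 / 97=16526.63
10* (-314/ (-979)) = 3140/ 979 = 3.21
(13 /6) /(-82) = -13 /492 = -0.03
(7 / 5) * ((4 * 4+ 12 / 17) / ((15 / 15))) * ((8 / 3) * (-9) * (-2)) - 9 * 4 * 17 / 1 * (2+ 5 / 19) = -423804 / 1615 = -262.42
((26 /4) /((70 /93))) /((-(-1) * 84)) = 403 /3920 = 0.10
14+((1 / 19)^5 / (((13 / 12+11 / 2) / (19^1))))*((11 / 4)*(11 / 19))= 2738565857 / 195611821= 14.00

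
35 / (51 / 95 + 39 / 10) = 6650 / 843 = 7.89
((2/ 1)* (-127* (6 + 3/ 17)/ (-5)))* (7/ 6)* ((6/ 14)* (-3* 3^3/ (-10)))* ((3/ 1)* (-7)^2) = 31755969/ 170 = 186799.82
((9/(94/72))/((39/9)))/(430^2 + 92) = 81/9419176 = 0.00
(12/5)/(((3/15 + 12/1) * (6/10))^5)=7812500/68412300381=0.00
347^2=120409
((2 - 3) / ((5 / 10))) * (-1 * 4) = 8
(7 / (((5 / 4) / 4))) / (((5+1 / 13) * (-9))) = -728 / 1485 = -0.49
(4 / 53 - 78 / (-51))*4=5784 / 901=6.42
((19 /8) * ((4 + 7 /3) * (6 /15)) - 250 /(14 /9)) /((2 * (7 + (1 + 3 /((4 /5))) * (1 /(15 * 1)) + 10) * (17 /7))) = -64973 /35326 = -1.84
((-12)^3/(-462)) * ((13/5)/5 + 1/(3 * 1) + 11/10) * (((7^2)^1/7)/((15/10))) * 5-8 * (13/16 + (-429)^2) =-161938043/110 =-1472164.03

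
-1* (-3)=3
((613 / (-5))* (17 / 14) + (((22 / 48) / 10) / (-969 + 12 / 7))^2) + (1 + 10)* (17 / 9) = -2367847643004257 / 18485285011200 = -128.09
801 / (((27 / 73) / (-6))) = -12994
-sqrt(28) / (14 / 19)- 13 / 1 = -13- 19* sqrt(7) / 7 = -20.18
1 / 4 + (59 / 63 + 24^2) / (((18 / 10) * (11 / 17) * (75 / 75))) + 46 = 13511825 / 24948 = 541.60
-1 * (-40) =40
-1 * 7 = -7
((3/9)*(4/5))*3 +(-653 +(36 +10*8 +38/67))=-179437/335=-535.63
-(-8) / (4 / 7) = 14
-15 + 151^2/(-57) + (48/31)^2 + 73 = -18603367/54777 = -339.62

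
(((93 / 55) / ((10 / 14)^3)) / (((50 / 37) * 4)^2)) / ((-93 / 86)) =-20191381 / 137500000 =-0.15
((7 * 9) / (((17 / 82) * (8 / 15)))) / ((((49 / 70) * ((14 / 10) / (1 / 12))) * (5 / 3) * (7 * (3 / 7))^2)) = 3075 / 952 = 3.23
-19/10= -1.90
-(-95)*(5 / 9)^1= 475 / 9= 52.78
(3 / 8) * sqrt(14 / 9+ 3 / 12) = sqrt(65) / 16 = 0.50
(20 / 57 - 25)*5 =-7025 / 57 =-123.25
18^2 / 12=27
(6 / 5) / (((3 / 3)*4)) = 3 / 10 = 0.30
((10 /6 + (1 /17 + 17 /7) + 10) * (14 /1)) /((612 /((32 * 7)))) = 565936 /7803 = 72.53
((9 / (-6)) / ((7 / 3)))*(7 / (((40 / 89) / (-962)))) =385281 / 40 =9632.02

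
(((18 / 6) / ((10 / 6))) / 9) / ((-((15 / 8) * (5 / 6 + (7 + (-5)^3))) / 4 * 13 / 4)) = 256 / 228475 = 0.00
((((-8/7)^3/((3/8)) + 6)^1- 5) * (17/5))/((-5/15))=52139/1715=30.40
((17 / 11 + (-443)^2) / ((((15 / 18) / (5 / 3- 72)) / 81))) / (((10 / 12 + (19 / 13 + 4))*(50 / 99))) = -25900499754792 / 61375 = -422004069.32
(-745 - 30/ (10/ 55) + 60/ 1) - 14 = -864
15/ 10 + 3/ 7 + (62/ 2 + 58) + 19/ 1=1539/ 14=109.93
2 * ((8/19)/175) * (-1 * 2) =-32/3325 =-0.01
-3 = -3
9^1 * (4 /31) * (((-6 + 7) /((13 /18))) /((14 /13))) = 324 /217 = 1.49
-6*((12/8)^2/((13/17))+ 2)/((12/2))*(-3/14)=771/728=1.06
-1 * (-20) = 20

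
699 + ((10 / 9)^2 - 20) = 55099 / 81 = 680.23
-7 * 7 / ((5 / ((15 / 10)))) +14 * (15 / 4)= 189 / 5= 37.80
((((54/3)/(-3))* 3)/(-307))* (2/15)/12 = 1/1535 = 0.00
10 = 10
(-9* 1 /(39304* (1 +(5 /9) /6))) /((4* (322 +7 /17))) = -9 /55381648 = -0.00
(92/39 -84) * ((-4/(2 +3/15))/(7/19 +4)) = 1209920/35607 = 33.98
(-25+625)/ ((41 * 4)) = 150/ 41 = 3.66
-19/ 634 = -0.03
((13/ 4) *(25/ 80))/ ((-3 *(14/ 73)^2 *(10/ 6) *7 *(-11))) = 69277/ 965888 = 0.07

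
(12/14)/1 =6/7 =0.86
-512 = -512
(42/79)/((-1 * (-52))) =21/2054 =0.01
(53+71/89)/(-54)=-266/267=-1.00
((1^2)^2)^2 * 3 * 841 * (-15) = -37845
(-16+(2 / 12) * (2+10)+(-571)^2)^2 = 106293604729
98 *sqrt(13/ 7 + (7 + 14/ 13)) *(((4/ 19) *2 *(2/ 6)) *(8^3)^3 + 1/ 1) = 30064772668 *sqrt(20566)/ 741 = 5818548143.31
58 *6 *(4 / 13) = 1392 / 13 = 107.08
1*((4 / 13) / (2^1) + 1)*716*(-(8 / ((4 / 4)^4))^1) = -85920 / 13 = -6609.23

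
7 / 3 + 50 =157 / 3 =52.33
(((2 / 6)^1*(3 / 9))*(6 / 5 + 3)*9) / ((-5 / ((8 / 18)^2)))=-112 / 675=-0.17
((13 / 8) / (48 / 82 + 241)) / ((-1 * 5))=-533 / 396200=-0.00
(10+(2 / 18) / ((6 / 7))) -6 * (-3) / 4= 395 / 27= 14.63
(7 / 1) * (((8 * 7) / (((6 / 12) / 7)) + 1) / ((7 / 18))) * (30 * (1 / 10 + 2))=890190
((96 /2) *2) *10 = 960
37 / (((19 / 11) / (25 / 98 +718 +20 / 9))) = 258632627 / 16758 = 15433.38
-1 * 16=-16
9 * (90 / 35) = 162 / 7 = 23.14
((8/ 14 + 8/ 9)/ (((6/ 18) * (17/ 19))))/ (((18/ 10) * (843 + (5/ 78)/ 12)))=0.00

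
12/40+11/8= 67/40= 1.68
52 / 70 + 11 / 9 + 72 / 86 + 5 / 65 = 506986 / 176085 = 2.88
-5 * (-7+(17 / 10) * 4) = 1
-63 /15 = -21 /5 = -4.20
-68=-68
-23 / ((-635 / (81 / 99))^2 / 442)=-823446 / 48790225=-0.02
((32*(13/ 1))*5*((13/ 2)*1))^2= 182790400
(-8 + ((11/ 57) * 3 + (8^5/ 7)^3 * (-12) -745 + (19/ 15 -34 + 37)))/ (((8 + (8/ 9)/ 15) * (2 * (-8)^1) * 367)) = 135371871694058931/ 5204424064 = 26010922.64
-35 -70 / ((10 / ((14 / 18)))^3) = -2553901 / 72900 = -35.03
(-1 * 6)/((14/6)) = -18/7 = -2.57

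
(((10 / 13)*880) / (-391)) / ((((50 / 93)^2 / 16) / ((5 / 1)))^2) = -421302892032 / 3176875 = -132615.51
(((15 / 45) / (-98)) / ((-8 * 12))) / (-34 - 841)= -1 / 24696000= -0.00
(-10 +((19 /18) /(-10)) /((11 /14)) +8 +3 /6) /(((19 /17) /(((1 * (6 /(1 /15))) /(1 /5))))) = -137530 /209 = -658.04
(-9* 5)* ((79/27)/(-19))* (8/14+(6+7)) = 1975/21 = 94.05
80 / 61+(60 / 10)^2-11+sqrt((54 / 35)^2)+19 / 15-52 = -29308 / 1281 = -22.88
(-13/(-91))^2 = 1/49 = 0.02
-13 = -13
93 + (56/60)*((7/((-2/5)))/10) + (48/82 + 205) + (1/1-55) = 298831/1230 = 242.95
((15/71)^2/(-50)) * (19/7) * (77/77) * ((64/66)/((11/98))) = -12768/609961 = -0.02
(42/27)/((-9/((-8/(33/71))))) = 7952/2673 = 2.97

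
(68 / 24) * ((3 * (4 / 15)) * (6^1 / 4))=17 / 5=3.40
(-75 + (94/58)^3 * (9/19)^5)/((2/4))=-9046175487996/60389578511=-149.80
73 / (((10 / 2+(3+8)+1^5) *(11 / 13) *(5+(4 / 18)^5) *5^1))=56037501 / 276083995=0.20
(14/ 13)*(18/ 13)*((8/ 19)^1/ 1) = 2016/ 3211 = 0.63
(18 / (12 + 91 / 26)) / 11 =36 / 341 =0.11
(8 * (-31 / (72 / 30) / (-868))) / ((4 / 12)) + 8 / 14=13 / 14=0.93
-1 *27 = -27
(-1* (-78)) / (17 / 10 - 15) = -780 / 133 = -5.86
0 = 0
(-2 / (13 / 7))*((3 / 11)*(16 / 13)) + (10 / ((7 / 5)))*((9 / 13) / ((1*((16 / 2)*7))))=-99537 / 364364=-0.27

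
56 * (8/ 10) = 224/ 5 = 44.80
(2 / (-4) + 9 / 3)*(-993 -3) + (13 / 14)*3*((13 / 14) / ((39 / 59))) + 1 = -487077 / 196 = -2485.09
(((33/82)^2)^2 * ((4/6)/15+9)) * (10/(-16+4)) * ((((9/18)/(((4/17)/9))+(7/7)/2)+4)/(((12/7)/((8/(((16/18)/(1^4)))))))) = -70952467509/2893579264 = -24.52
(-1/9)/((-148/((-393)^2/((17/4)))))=17161/629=27.28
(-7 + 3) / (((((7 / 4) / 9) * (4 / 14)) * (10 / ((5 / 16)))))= -9 / 4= -2.25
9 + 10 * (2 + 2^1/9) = 281/9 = 31.22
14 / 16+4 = 39 / 8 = 4.88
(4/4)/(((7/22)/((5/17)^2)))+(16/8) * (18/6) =12688/2023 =6.27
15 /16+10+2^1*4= 303 /16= 18.94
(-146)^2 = 21316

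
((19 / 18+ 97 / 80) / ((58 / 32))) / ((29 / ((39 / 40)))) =21229 / 504600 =0.04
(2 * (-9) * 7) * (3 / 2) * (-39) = 7371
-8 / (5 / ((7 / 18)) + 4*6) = -28 / 129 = -0.22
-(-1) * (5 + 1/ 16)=81/ 16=5.06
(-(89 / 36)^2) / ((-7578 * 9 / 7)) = 0.00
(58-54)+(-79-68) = -143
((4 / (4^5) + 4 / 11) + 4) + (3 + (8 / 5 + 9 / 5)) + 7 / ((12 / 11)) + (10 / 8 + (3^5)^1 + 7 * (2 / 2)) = 11338661 / 42240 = 268.43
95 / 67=1.42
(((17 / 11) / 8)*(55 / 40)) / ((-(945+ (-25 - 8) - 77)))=-17 / 53440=-0.00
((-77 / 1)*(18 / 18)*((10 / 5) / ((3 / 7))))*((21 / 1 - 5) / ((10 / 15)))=-8624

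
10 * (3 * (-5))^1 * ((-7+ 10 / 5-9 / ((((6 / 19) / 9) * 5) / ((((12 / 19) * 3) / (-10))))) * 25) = -17700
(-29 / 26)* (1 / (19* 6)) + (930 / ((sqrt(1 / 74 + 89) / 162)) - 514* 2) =-3047021 / 2964 + 150660* sqrt(487438) / 6587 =14940.71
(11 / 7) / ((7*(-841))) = -11 / 41209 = -0.00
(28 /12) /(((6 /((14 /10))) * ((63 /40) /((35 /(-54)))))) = -490 /2187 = -0.22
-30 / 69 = -10 / 23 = -0.43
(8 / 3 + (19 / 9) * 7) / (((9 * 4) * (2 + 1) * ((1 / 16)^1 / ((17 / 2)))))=5338 / 243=21.97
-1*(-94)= 94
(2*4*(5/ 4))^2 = 100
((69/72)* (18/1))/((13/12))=207/13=15.92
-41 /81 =-0.51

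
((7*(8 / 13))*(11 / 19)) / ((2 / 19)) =308 / 13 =23.69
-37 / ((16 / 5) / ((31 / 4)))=-5735 / 64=-89.61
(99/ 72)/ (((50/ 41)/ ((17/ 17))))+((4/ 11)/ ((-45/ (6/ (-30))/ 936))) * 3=24929/ 4400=5.67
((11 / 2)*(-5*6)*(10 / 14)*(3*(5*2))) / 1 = -24750 / 7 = -3535.71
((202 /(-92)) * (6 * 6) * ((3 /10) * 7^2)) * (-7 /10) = 813.36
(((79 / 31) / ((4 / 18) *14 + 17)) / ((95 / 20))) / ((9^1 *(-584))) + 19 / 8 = 147866367 / 62259656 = 2.37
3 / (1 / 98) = 294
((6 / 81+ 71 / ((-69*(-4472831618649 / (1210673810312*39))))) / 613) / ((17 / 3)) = 3375216920138134 / 1072061700852648267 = 0.00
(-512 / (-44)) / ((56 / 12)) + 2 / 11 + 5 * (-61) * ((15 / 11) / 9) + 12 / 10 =-48899 / 1155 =-42.34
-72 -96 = -168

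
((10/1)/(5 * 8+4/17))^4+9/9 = 13732777921/13680577296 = 1.00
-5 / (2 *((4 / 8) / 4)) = -20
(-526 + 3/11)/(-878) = 5783/9658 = 0.60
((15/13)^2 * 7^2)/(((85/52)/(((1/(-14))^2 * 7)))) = 315/221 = 1.43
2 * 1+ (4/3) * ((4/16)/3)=19/9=2.11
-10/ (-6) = 5/ 3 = 1.67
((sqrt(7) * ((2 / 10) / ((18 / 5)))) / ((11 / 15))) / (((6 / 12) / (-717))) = -1195 * sqrt(7) / 11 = -287.42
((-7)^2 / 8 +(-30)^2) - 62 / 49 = 354705 / 392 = 904.86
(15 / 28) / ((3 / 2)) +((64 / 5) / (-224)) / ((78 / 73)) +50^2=6825829 / 2730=2500.30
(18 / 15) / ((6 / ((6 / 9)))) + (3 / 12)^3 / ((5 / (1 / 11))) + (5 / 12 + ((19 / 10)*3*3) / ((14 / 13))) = 404807 / 24640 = 16.43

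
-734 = -734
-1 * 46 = -46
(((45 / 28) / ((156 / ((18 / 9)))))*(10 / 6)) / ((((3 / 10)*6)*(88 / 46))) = 2875 / 288288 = 0.01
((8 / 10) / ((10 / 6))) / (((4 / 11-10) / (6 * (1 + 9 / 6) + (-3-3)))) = -594 / 1325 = -0.45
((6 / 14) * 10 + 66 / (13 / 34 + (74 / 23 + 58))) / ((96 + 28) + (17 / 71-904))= -42751798 / 6222745837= -0.01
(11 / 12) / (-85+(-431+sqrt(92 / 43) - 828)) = -13244 / 19418089 - 11 *sqrt(989) / 466034136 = -0.00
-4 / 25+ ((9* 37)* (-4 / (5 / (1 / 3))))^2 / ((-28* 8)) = -12377 / 350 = -35.36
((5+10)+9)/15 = 8/5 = 1.60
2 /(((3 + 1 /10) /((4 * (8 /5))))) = 128 /31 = 4.13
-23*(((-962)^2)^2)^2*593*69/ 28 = -172572744166310138791284590784/ 7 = -24653249166615734113040660000.00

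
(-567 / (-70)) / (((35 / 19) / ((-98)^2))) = 1055754 / 25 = 42230.16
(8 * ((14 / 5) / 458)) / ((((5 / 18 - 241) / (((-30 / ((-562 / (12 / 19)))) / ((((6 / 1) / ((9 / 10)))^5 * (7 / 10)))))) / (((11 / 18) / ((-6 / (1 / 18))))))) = 891 / 211906404920000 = 0.00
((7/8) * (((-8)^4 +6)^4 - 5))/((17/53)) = 105040440352919281/136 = 772356179065582.95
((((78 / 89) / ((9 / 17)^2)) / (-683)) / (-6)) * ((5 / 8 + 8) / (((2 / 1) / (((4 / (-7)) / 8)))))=-86411 / 367639776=-0.00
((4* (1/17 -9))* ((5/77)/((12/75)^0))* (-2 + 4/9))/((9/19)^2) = 2194880/136323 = 16.10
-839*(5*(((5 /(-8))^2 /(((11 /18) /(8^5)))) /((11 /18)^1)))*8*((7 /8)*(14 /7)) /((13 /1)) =-154841103.62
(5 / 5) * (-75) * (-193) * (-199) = -2880525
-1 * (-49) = 49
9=9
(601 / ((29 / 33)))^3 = 7801268682537 / 24389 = 319868329.27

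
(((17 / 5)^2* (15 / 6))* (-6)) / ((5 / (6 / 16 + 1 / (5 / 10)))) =-16473 / 200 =-82.36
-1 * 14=-14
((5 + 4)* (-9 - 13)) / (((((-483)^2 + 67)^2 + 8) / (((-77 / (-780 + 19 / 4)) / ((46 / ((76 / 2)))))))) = -6897 / 23118426114109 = -0.00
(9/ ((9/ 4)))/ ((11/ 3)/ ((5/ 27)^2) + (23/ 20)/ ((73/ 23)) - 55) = 29200/ 381661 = 0.08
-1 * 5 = -5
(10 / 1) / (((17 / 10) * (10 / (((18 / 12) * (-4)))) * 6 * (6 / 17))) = -5 / 3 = -1.67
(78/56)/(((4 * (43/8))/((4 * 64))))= 4992/301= 16.58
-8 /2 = -4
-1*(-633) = 633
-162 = -162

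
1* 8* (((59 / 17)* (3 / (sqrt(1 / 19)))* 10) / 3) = 4720* sqrt(19) / 17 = 1210.24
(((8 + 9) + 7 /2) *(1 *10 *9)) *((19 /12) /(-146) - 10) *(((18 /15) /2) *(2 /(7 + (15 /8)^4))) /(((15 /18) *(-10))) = 19881649152 /144717025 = 137.38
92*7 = 644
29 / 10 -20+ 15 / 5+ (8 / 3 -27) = -1153 / 30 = -38.43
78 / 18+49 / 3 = 62 / 3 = 20.67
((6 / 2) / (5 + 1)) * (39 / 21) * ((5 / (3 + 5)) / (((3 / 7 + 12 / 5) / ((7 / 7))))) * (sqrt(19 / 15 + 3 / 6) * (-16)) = -65 * sqrt(1590) / 594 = -4.36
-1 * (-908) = 908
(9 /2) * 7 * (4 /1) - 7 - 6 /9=355 /3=118.33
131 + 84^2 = 7187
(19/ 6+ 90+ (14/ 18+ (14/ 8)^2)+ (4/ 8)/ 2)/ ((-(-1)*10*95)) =2801/ 27360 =0.10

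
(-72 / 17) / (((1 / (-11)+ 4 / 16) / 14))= -6336 / 17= -372.71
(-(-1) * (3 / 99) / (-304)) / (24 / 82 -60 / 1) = 41 / 24558336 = 0.00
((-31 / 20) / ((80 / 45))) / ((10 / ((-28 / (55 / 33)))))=5859 / 4000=1.46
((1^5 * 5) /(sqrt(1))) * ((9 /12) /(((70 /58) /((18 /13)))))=783 /182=4.30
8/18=4/9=0.44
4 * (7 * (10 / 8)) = 35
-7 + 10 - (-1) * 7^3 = 346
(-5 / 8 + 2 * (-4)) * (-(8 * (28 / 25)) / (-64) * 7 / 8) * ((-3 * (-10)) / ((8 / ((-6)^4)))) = -5134.89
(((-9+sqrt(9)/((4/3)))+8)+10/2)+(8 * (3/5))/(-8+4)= 101/20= 5.05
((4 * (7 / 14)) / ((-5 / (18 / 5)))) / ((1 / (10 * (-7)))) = 504 / 5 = 100.80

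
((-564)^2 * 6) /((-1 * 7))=-1908576 /7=-272653.71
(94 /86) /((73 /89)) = 4183 /3139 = 1.33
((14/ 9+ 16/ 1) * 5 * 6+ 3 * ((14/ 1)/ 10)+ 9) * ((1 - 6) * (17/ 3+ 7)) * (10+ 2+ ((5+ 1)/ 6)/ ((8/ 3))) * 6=-2538723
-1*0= 0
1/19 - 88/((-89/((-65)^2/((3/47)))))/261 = 332087087/1324053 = 250.81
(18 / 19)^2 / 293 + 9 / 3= 3.00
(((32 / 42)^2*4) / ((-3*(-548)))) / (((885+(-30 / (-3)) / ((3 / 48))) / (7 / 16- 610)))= -52016 / 63135765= -0.00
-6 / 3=-2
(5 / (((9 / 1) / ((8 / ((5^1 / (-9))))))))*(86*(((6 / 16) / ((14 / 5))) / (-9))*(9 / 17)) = 645 / 119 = 5.42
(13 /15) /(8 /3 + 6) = 1 /10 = 0.10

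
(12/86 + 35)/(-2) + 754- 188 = 47165/86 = 548.43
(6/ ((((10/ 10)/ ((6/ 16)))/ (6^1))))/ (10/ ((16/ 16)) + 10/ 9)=243/ 200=1.22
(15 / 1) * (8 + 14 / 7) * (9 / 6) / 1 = 225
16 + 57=73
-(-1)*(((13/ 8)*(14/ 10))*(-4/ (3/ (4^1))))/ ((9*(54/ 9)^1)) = -91/ 405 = -0.22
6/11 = 0.55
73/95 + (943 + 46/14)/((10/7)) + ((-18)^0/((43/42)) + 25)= 2815158/4085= 689.15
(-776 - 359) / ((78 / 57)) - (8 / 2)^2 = -21981 / 26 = -845.42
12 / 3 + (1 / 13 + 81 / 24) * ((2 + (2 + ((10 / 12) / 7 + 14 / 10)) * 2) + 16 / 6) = 484891 / 10920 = 44.40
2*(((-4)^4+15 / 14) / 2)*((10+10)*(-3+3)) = 0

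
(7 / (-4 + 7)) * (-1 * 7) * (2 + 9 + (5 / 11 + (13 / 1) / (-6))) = -30037 / 198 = -151.70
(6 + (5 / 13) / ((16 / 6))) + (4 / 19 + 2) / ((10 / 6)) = 7.47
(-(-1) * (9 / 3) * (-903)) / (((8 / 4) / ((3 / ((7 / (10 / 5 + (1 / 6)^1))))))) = -5031 / 4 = -1257.75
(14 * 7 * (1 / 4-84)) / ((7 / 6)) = -7035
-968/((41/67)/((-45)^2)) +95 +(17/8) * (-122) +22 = -525356929/164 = -3203395.91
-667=-667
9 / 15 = 0.60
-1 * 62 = -62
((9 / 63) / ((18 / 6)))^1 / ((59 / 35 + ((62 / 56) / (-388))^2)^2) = 49750906278707200 / 2968878475822188747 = 0.02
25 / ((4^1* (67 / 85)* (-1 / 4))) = -2125 / 67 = -31.72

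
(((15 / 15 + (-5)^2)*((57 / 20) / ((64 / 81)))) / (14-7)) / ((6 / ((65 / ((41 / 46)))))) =5982093 / 36736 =162.84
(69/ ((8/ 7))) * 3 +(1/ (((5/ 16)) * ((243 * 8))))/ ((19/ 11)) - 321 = -25831939/ 184680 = -139.87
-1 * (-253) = 253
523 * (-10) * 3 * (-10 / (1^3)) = 156900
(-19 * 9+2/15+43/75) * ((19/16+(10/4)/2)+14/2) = -482143/300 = -1607.14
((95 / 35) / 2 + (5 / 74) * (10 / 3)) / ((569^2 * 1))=2459 / 503124594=0.00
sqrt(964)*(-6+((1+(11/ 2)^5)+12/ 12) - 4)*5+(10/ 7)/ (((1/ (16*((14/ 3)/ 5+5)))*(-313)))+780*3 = 15377972/ 6573+803975*sqrt(241)/ 16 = 782405.09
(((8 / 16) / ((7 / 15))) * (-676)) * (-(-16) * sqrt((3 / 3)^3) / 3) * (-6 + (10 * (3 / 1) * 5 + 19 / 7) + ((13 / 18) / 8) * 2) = -250238300 / 441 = -567433.79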